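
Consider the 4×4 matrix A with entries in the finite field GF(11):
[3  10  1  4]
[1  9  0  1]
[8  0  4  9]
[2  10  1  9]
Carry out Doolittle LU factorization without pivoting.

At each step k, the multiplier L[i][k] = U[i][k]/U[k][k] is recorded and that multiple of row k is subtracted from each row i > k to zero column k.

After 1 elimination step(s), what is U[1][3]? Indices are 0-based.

[col 0] pivot 3
  R1 -= 4*R0 → (0, 2, 7, 7)  (L[1][0] := 4)
  R2 -= 10*R0 → (0, 10, 5, 2)  (L[2][0] := 10)
  R3 -= 8*R0 → (0, 7, 4, 10)  (L[3][0] := 8)

U[1][3] = 7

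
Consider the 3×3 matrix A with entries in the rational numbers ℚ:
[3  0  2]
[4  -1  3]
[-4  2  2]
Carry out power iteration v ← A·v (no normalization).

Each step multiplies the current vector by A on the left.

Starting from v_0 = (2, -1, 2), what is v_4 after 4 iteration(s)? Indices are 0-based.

v_0 = (2, -1, 2).
v_1 = A·v_0 = (10, 15, -6).
v_2 = A·v_1 = (18, 7, -22).
v_3 = A·v_2 = (10, -1, -102).
v_4 = A·v_3 = (-174, -265, -246).

v_4 = (-174, -265, -246)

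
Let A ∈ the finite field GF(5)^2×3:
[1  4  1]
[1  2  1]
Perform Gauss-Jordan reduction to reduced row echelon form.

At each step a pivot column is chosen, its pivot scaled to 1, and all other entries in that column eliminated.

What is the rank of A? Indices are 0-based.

step 1: normalize row 0 (÷1) = (1, 4, 1)
  row 1: subtract 1×row0 = (0, 3, 0)
step 2: normalize row 1 (÷3) = (0, 1, 0)
  row 0: subtract 4×row1 = (1, 0, 1)

rank = 2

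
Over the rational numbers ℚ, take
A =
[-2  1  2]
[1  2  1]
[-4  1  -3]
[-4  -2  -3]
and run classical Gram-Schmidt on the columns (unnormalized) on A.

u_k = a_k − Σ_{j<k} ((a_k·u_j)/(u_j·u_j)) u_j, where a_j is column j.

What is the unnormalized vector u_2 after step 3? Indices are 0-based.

u_2 = (299/118, -89/177, -509/354, 8/177)

Step 1: u_0 = a_0 = (-2, 1, -4, -4).
Step 2: u_1 = a_1 − (4/37)·u_0 = (45/37, 70/37, 53/37, -58/37).
Step 3: u_2 = a_2 − (21/37)·u_0 − (175/354)·u_1 = (299/118, -89/177, -509/354, 8/177).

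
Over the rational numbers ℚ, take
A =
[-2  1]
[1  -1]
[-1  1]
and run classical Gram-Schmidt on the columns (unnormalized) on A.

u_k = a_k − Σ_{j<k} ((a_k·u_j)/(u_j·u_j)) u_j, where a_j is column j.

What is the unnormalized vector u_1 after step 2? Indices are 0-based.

u_1 = (-1/3, -1/3, 1/3)

Step 1: u_0 = a_0 = (-2, 1, -1).
Step 2: u_1 = a_1 − (-2/3)·u_0 = (-1/3, -1/3, 1/3).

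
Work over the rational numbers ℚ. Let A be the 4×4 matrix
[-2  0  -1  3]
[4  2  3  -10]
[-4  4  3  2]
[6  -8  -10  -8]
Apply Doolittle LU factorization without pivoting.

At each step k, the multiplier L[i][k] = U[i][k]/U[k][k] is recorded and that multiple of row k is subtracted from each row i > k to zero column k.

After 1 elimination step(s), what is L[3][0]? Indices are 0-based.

[col 0] pivot -2
  R1 -= -2*R0 → (0, 2, 1, -4)  (L[1][0] := -2)
  R2 -= 2*R0 → (0, 4, 5, -4)  (L[2][0] := 2)
  R3 -= -3*R0 → (0, -8, -13, 1)  (L[3][0] := -3)

L[3][0] = -3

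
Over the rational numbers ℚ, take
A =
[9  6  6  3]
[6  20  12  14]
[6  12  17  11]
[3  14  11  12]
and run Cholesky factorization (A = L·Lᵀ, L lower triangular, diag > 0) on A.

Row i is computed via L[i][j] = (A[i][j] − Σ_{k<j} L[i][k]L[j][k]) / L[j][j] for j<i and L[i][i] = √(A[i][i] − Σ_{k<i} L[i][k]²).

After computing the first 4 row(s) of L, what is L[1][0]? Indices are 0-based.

L[1][0] = 2

Step 1: L[0][0] = √(9) = 3.
  L[1][0] = (6) / L[0][0] = 2.
Step 2: L[1][1] = √(16) = 4.
  L[2][0] = (6) / L[0][0] = 2.
  L[2][1] = (8) / L[1][1] = 2.
Step 3: L[2][2] = √(9) = 3.
  L[3][0] = (3) / L[0][0] = 1.
  L[3][1] = (12) / L[1][1] = 3.
  L[3][2] = (3) / L[2][2] = 1.
Step 4: L[3][3] = √(1) = 1.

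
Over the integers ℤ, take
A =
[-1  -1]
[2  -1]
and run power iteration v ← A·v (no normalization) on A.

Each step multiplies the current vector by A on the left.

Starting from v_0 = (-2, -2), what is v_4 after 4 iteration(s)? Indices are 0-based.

v_4 = (22, -2)

v_0 = (-2, -2).
v_1 = A·v_0 = (4, -2).
v_2 = A·v_1 = (-2, 10).
v_3 = A·v_2 = (-8, -14).
v_4 = A·v_3 = (22, -2).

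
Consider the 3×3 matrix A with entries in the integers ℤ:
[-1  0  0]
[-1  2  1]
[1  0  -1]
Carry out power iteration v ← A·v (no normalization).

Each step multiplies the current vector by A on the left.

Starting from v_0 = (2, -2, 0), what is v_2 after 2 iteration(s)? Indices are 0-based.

v_2 = (2, -8, -4)

v_0 = (2, -2, 0).
v_1 = A·v_0 = (-2, -6, 2).
v_2 = A·v_1 = (2, -8, -4).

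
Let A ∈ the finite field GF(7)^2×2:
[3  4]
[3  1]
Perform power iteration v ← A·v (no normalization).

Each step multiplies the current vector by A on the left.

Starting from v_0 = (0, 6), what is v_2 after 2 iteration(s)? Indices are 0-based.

v_2 = (5, 1)

v_0 = (0, 6).
v_1 = A·v_0 = (3, 6).
v_2 = A·v_1 = (5, 1).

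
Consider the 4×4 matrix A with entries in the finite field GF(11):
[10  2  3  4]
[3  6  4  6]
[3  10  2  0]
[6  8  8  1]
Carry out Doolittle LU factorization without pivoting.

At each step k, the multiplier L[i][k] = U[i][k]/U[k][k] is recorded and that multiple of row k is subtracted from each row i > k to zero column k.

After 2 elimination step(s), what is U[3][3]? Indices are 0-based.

U[3][3] = 6

k=0: U[0][0]=10
  eliminate (1,0): mult=8, new row 1: (0, 1, 2, 7); set L[1][0]=8
  eliminate (2,0): mult=8, new row 2: (0, 5, 0, 1); set L[2][0]=8
  eliminate (3,0): mult=5, new row 3: (0, 9, 4, 3); set L[3][0]=5
k=1: U[1][1]=1
  eliminate (2,1): mult=5, new row 2: (0, 0, 1, 10); set L[2][1]=5
  eliminate (3,1): mult=9, new row 3: (0, 0, 8, 6); set L[3][1]=9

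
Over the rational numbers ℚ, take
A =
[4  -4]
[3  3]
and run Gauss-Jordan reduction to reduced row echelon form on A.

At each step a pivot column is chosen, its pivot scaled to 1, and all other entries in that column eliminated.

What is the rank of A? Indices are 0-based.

rank = 2

step 1: normalize row 0 (÷4) = (1, -1)
  row 1: subtract 3×row0 = (0, 6)
step 2: normalize row 1 (÷6) = (0, 1)
  row 0: subtract -1×row1 = (1, 0)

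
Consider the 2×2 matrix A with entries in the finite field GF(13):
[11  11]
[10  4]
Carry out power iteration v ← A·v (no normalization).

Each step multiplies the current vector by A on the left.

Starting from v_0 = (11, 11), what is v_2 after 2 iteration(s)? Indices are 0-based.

v_2 = (1, 7)

v_0 = (11, 11).
v_1 = A·v_0 = (8, 11).
v_2 = A·v_1 = (1, 7).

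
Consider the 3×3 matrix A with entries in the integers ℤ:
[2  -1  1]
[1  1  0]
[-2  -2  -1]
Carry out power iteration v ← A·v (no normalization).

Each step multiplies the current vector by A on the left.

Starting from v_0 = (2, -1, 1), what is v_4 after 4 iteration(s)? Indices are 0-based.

v_0 = (2, -1, 1).
v_1 = A·v_0 = (6, 1, -3).
v_2 = A·v_1 = (8, 7, -11).
v_3 = A·v_2 = (-2, 15, -19).
v_4 = A·v_3 = (-38, 13, -7).

v_4 = (-38, 13, -7)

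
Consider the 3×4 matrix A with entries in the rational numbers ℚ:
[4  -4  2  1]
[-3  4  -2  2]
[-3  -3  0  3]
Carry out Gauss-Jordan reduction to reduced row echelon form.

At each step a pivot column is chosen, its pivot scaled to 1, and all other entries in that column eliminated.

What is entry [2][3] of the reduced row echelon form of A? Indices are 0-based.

[1] R0 /= 4  ⇒  (1, -1, 1/2, 1/4)
     R1 -= -3·R0  ⇒  (0, 1, -1/2, 11/4)
     R2 -= -3·R0  ⇒  (0, -6, 3/2, 15/4)
[2] R1 /= 1  ⇒  (0, 1, -1/2, 11/4)
     R0 -= -1·R1  ⇒  (1, 0, 0, 3)
     R2 -= -6·R1  ⇒  (0, 0, -3/2, 81/4)
[3] R2 /= -3/2  ⇒  (0, 0, 1, -27/2)
     R1 -= -1/2·R2  ⇒  (0, 1, 0, -4)

M[2][3] = -27/2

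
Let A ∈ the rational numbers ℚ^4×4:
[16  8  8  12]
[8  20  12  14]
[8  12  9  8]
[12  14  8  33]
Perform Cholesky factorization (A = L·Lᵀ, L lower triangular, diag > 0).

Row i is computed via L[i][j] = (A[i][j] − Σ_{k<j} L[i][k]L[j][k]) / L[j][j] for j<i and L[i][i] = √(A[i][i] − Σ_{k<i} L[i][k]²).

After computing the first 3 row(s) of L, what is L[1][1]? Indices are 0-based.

Step 1: L[0][0] = √(16) = 4.
  L[1][0] = (8) / L[0][0] = 2.
Step 2: L[1][1] = √(16) = 4.
  L[2][0] = (8) / L[0][0] = 2.
  L[2][1] = (8) / L[1][1] = 2.
Step 3: L[2][2] = √(1) = 1.

L[1][1] = 4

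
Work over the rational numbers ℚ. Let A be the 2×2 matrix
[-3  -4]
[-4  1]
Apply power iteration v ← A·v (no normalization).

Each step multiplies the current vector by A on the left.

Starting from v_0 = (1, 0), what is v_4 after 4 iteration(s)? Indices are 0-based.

v_0 = (1, 0).
v_1 = A·v_0 = (-3, -4).
v_2 = A·v_1 = (25, 8).
v_3 = A·v_2 = (-107, -92).
v_4 = A·v_3 = (689, 336).

v_4 = (689, 336)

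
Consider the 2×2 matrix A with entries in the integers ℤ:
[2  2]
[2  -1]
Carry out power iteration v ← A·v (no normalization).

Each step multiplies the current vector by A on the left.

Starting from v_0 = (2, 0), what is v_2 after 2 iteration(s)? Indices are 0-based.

v_0 = (2, 0).
v_1 = A·v_0 = (4, 4).
v_2 = A·v_1 = (16, 4).

v_2 = (16, 4)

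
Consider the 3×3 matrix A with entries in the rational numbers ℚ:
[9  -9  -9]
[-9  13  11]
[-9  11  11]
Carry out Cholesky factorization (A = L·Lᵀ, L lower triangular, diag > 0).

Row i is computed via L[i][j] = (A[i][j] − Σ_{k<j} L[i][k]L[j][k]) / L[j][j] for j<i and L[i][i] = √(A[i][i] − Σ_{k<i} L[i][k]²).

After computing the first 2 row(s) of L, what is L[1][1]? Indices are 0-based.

Step 1: L[0][0] = √(9) = 3.
  L[1][0] = (-9) / L[0][0] = -3.
Step 2: L[1][1] = √(4) = 2.

L[1][1] = 2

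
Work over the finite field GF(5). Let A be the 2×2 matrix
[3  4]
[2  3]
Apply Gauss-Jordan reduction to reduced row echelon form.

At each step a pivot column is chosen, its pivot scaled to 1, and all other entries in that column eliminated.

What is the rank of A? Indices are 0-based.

step 1: normalize row 0 (÷3) = (1, 3)
  row 1: subtract 2×row0 = (0, 2)
step 2: normalize row 1 (÷2) = (0, 1)
  row 0: subtract 3×row1 = (1, 0)

rank = 2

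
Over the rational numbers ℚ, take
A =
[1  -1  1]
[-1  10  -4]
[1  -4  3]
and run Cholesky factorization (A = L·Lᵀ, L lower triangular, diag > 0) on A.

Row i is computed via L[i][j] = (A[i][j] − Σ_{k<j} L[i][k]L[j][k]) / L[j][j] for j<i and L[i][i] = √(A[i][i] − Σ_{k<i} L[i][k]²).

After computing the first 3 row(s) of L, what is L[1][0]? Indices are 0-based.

L[1][0] = -1

Step 1: L[0][0] = √(1) = 1.
  L[1][0] = (-1) / L[0][0] = -1.
Step 2: L[1][1] = √(9) = 3.
  L[2][0] = (1) / L[0][0] = 1.
  L[2][1] = (-3) / L[1][1] = -1.
Step 3: L[2][2] = √(1) = 1.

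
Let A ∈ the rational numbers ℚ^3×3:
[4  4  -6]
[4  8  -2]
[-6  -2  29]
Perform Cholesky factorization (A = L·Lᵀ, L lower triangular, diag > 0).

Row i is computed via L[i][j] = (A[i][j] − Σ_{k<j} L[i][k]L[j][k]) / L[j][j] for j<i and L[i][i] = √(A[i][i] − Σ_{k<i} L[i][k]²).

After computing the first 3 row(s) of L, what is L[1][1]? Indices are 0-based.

L[1][1] = 2

Step 1: L[0][0] = √(4) = 2.
  L[1][0] = (4) / L[0][0] = 2.
Step 2: L[1][1] = √(4) = 2.
  L[2][0] = (-6) / L[0][0] = -3.
  L[2][1] = (4) / L[1][1] = 2.
Step 3: L[2][2] = √(16) = 4.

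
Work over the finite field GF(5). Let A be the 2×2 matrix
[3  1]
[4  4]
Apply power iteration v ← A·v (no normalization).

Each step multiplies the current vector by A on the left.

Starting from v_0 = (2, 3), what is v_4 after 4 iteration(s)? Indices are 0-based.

v_4 = (3, 1)

v_0 = (2, 3).
v_1 = A·v_0 = (4, 0).
v_2 = A·v_1 = (2, 1).
v_3 = A·v_2 = (2, 2).
v_4 = A·v_3 = (3, 1).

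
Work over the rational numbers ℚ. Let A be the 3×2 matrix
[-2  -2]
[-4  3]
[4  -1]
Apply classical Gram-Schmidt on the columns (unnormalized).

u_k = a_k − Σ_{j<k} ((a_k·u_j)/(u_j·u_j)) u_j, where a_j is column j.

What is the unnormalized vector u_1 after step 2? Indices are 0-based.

Step 1: u_0 = a_0 = (-2, -4, 4).
Step 2: u_1 = a_1 − (-1/3)·u_0 = (-8/3, 5/3, 1/3).

u_1 = (-8/3, 5/3, 1/3)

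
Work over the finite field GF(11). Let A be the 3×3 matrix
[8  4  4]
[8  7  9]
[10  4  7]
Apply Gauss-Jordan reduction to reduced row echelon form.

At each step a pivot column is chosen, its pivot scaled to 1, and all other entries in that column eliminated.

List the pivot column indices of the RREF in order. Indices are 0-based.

pivot columns: 0, 1

pivot(0,0)=8: scale R0 → (1, 6, 6)
  clear (1,0): R1 −= (8)R0 → (0, 3, 5)
  clear (2,0): R2 −= (10)R0 → (0, 10, 2)
pivot(1,1)=3: scale R1 → (0, 1, 9)
  clear (0,1): R0 −= (6)R1 → (1, 0, 7)
  clear (2,1): R2 −= (10)R1 → (0, 0, 0)
col 2: no nonzero at/below row 2; advance.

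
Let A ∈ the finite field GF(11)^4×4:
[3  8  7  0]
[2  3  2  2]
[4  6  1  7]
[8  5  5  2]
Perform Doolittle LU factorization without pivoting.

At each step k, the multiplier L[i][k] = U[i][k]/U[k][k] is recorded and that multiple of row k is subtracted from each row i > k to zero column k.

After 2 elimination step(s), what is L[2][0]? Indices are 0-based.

L[2][0] = 5

Step 1: pivot at (0,0) is 3.
  row1 ← row1 − (8)·row0  ⇒  L[1][0]=8, U row1=(0, 5, 1, 2)
  row2 ← row2 − (5)·row0  ⇒  L[2][0]=5, U row2=(0, 10, 10, 7)
  row3 ← row3 − (10)·row0  ⇒  L[3][0]=10, U row3=(0, 2, 1, 2)
Step 2: pivot at (1,1) is 5.
  row2 ← row2 − (2)·row1  ⇒  L[2][1]=2, U row2=(0, 0, 8, 3)
  row3 ← row3 − (7)·row1  ⇒  L[3][1]=7, U row3=(0, 0, 5, 10)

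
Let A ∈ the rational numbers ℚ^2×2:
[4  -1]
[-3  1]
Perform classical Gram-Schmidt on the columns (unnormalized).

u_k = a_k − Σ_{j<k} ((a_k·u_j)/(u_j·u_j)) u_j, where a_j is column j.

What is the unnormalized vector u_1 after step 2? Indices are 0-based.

Step 1: u_0 = a_0 = (4, -3).
Step 2: u_1 = a_1 − (-7/25)·u_0 = (3/25, 4/25).

u_1 = (3/25, 4/25)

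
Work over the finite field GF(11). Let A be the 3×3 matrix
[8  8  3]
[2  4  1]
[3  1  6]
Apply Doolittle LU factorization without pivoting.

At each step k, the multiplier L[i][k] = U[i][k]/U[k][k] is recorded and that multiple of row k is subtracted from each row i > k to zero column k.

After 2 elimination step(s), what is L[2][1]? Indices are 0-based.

Step 1: pivot at (0,0) is 8.
  row1 ← row1 − (3)·row0  ⇒  L[1][0]=3, U row1=(0, 2, 3)
  row2 ← row2 − (10)·row0  ⇒  L[2][0]=10, U row2=(0, 9, 9)
Step 2: pivot at (1,1) is 2.
  row2 ← row2 − (10)·row1  ⇒  L[2][1]=10, U row2=(0, 0, 1)

L[2][1] = 10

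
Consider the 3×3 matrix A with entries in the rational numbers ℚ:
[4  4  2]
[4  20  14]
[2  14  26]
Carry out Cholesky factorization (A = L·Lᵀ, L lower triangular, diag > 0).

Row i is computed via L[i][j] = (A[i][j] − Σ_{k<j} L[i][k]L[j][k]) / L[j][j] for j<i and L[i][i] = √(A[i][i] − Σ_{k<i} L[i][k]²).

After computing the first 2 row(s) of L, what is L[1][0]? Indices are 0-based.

Step 1: L[0][0] = √(4) = 2.
  L[1][0] = (4) / L[0][0] = 2.
Step 2: L[1][1] = √(16) = 4.

L[1][0] = 2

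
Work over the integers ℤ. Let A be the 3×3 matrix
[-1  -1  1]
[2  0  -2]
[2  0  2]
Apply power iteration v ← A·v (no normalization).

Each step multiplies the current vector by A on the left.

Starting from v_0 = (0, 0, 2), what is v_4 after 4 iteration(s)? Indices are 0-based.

v_0 = (0, 0, 2).
v_1 = A·v_0 = (2, -4, 4).
v_2 = A·v_1 = (6, -4, 12).
v_3 = A·v_2 = (10, -12, 36).
v_4 = A·v_3 = (38, -52, 92).

v_4 = (38, -52, 92)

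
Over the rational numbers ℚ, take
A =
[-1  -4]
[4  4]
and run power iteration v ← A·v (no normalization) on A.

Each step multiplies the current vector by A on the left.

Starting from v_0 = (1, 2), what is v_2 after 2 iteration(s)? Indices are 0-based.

v_2 = (-39, 12)

v_0 = (1, 2).
v_1 = A·v_0 = (-9, 12).
v_2 = A·v_1 = (-39, 12).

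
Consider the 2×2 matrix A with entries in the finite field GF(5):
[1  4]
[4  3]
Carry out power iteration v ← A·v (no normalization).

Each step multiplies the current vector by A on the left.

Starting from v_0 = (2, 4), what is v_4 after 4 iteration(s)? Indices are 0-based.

v_0 = (2, 4).
v_1 = A·v_0 = (3, 0).
v_2 = A·v_1 = (3, 2).
v_3 = A·v_2 = (1, 3).
v_4 = A·v_3 = (3, 3).

v_4 = (3, 3)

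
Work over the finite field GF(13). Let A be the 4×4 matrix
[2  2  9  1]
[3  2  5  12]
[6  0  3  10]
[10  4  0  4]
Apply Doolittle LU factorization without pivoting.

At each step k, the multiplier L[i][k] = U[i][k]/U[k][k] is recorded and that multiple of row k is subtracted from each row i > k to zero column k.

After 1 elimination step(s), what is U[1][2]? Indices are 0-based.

k=0: U[0][0]=2
  eliminate (1,0): mult=8, new row 1: (0, 12, 11, 4); set L[1][0]=8
  eliminate (2,0): mult=3, new row 2: (0, 7, 2, 7); set L[2][0]=3
  eliminate (3,0): mult=5, new row 3: (0, 7, 7, 12); set L[3][0]=5

U[1][2] = 11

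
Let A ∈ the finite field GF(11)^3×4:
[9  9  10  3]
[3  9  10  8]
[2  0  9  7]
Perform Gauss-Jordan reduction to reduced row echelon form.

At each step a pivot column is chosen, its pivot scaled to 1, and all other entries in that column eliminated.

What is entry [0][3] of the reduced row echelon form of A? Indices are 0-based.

M[0][3] = 1

pivot(0,0)=9: scale R0 → (1, 1, 6, 4)
  clear (1,0): R1 −= (3)R0 → (0, 6, 3, 7)
  clear (2,0): R2 −= (2)R0 → (0, 9, 8, 10)
pivot(1,1)=6: scale R1 → (0, 1, 6, 3)
  clear (0,1): R0 −= (1)R1 → (1, 0, 0, 1)
  clear (2,1): R2 −= (9)R1 → (0, 0, 9, 5)
pivot(2,2)=9: scale R2 → (0, 0, 1, 3)
  clear (1,2): R1 −= (6)R2 → (0, 1, 0, 7)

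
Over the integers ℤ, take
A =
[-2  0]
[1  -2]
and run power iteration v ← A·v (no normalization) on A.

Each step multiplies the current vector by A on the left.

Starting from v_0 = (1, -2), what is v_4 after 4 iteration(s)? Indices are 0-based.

v_4 = (16, -64)

v_0 = (1, -2).
v_1 = A·v_0 = (-2, 5).
v_2 = A·v_1 = (4, -12).
v_3 = A·v_2 = (-8, 28).
v_4 = A·v_3 = (16, -64).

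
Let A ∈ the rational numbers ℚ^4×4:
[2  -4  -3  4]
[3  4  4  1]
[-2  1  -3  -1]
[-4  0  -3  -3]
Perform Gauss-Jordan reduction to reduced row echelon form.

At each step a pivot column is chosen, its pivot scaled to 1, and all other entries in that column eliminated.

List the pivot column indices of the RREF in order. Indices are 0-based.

pivot columns: 0, 1, 2, 3

pivot(0,0)=2: scale R0 → (1, -2, -3/2, 2)
  clear (1,0): R1 −= (3)R0 → (0, 10, 17/2, -5)
  clear (2,0): R2 −= (-2)R0 → (0, -3, -6, 3)
  clear (3,0): R3 −= (-4)R0 → (0, -8, -9, 5)
pivot(1,1)=10: scale R1 → (0, 1, 17/20, -1/2)
  clear (0,1): R0 −= (-2)R1 → (1, 0, 1/5, 1)
  clear (2,1): R2 −= (-3)R1 → (0, 0, -69/20, 3/2)
  clear (3,1): R3 −= (-8)R1 → (0, 0, -11/5, 1)
pivot(2,2)=-69/20: scale R2 → (0, 0, 1, -10/23)
  clear (0,2): R0 −= (1/5)R2 → (1, 0, 0, 25/23)
  clear (1,2): R1 −= (17/20)R2 → (0, 1, 0, -3/23)
  clear (3,2): R3 −= (-11/5)R2 → (0, 0, 0, 1/23)
pivot(3,3)=1/23: scale R3 → (0, 0, 0, 1)
  clear (0,3): R0 −= (25/23)R3 → (1, 0, 0, 0)
  clear (1,3): R1 −= (-3/23)R3 → (0, 1, 0, 0)
  clear (2,3): R2 −= (-10/23)R3 → (0, 0, 1, 0)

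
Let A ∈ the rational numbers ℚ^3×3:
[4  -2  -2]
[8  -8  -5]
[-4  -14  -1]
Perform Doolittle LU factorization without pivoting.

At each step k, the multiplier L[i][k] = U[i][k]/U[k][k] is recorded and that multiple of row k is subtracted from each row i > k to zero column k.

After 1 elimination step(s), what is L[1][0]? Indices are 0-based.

k=0: U[0][0]=4
  eliminate (1,0): mult=2, new row 1: (0, -4, -1); set L[1][0]=2
  eliminate (2,0): mult=-1, new row 2: (0, -16, -3); set L[2][0]=-1

L[1][0] = 2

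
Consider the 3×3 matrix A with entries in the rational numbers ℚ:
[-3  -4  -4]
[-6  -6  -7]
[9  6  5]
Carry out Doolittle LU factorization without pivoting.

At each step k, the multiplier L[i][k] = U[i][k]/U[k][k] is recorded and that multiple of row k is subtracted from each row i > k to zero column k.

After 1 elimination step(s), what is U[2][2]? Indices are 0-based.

Step 1: pivot at (0,0) is -3.
  row1 ← row1 − (2)·row0  ⇒  L[1][0]=2, U row1=(0, 2, 1)
  row2 ← row2 − (-3)·row0  ⇒  L[2][0]=-3, U row2=(0, -6, -7)

U[2][2] = -7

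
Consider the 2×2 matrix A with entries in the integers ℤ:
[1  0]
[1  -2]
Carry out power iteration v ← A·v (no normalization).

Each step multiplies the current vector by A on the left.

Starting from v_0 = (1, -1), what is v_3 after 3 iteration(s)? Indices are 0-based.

v_0 = (1, -1).
v_1 = A·v_0 = (1, 3).
v_2 = A·v_1 = (1, -5).
v_3 = A·v_2 = (1, 11).

v_3 = (1, 11)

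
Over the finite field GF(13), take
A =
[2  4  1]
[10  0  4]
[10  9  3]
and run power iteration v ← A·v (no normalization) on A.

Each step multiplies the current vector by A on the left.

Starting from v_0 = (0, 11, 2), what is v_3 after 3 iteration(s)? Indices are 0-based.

v_0 = (0, 11, 2).
v_1 = A·v_0 = (7, 8, 1).
v_2 = A·v_1 = (8, 9, 2).
v_3 = A·v_2 = (2, 10, 11).

v_3 = (2, 10, 11)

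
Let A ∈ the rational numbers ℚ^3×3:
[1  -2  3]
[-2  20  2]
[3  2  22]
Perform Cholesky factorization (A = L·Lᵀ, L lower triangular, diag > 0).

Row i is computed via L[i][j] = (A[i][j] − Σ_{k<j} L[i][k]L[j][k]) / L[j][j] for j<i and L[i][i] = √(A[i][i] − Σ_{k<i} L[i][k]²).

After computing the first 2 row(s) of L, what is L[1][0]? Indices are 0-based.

Step 1: L[0][0] = √(1) = 1.
  L[1][0] = (-2) / L[0][0] = -2.
Step 2: L[1][1] = √(16) = 4.

L[1][0] = -2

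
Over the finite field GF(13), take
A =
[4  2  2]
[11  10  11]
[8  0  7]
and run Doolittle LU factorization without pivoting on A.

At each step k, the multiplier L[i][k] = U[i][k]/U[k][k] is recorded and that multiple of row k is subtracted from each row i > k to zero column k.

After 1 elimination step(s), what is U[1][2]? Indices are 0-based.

U[1][2] = 12

[col 0] pivot 4
  R1 -= 6*R0 → (0, 11, 12)  (L[1][0] := 6)
  R2 -= 2*R0 → (0, 9, 3)  (L[2][0] := 2)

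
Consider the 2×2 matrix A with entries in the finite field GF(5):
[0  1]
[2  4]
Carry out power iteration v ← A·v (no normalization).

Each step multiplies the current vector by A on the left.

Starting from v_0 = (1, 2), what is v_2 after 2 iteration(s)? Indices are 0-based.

v_2 = (0, 4)

v_0 = (1, 2).
v_1 = A·v_0 = (2, 0).
v_2 = A·v_1 = (0, 4).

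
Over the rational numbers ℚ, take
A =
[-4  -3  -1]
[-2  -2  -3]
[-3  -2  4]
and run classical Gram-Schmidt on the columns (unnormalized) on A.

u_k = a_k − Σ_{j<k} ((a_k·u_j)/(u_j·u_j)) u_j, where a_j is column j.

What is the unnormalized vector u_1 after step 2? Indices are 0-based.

u_1 = (1/29, -14/29, 8/29)

Step 1: u_0 = a_0 = (-4, -2, -3).
Step 2: u_1 = a_1 − (22/29)·u_0 = (1/29, -14/29, 8/29).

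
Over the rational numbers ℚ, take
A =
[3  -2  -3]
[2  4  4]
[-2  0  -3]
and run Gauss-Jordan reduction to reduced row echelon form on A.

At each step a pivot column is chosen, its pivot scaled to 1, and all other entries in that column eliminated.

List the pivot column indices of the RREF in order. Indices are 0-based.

step 1: normalize row 0 (÷3) = (1, -2/3, -1)
  row 1: subtract 2×row0 = (0, 16/3, 6)
  row 2: subtract -2×row0 = (0, -4/3, -5)
step 2: normalize row 1 (÷16/3) = (0, 1, 9/8)
  row 0: subtract -2/3×row1 = (1, 0, -1/4)
  row 2: subtract -4/3×row1 = (0, 0, -7/2)
step 3: normalize row 2 (÷-7/2) = (0, 0, 1)
  row 0: subtract -1/4×row2 = (1, 0, 0)
  row 1: subtract 9/8×row2 = (0, 1, 0)

pivot columns: 0, 1, 2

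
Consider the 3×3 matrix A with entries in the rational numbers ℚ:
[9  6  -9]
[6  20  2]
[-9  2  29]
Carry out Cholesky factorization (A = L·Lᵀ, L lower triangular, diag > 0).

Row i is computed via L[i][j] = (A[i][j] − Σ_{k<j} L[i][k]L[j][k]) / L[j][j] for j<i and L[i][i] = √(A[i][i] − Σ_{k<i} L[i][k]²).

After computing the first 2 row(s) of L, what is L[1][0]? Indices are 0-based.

L[1][0] = 2

Step 1: L[0][0] = √(9) = 3.
  L[1][0] = (6) / L[0][0] = 2.
Step 2: L[1][1] = √(16) = 4.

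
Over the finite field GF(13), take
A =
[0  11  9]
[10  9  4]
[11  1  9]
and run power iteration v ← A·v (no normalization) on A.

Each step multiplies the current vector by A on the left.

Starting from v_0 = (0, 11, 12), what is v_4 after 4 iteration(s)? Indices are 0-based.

v_0 = (0, 11, 12).
v_1 = A·v_0 = (8, 4, 2).
v_2 = A·v_1 = (10, 7, 6).
v_3 = A·v_2 = (1, 5, 2).
v_4 = A·v_3 = (8, 11, 8).

v_4 = (8, 11, 8)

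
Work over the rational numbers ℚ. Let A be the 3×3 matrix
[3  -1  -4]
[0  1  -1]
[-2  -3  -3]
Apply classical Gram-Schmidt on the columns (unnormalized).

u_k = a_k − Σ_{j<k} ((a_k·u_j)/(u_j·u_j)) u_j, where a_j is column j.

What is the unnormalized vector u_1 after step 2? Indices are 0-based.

u_1 = (-22/13, 1, -33/13)

Step 1: u_0 = a_0 = (3, 0, -2).
Step 2: u_1 = a_1 − (3/13)·u_0 = (-22/13, 1, -33/13).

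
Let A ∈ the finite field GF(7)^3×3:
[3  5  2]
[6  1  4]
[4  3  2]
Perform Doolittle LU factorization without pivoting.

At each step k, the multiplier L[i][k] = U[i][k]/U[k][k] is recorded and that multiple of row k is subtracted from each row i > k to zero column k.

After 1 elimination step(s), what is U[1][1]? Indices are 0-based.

U[1][1] = 5

Step 1: pivot at (0,0) is 3.
  row1 ← row1 − (2)·row0  ⇒  L[1][0]=2, U row1=(0, 5, 0)
  row2 ← row2 − (6)·row0  ⇒  L[2][0]=6, U row2=(0, 1, 4)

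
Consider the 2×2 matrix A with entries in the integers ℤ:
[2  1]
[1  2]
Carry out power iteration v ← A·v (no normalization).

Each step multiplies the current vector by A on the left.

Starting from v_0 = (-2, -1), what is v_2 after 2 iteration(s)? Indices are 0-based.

v_2 = (-14, -13)

v_0 = (-2, -1).
v_1 = A·v_0 = (-5, -4).
v_2 = A·v_1 = (-14, -13).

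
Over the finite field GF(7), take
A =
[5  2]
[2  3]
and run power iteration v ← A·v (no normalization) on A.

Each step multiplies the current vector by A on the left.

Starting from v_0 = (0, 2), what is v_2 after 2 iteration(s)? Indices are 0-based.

v_2 = (4, 5)

v_0 = (0, 2).
v_1 = A·v_0 = (4, 6).
v_2 = A·v_1 = (4, 5).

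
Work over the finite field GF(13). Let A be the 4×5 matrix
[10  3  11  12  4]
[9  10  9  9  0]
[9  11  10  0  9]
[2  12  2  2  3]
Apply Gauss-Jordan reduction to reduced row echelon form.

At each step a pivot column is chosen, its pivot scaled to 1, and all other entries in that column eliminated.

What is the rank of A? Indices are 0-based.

rank = 4

step 1: normalize row 0 (÷10) = (1, 12, 5, 9, 3)
  row 1: subtract 9×row0 = (0, 6, 3, 6, 12)
  row 2: subtract 9×row0 = (0, 7, 4, 10, 8)
  row 3: subtract 2×row0 = (0, 1, 5, 10, 10)
step 2: normalize row 1 (÷6) = (0, 1, 7, 1, 2)
  row 0: subtract 12×row1 = (1, 0, 12, 10, 5)
  row 2: subtract 7×row1 = (0, 0, 7, 3, 7)
  row 3: subtract 1×row1 = (0, 0, 11, 9, 8)
step 3: normalize row 2 (÷7) = (0, 0, 1, 6, 1)
  row 0: subtract 12×row2 = (1, 0, 0, 3, 6)
  row 1: subtract 7×row2 = (0, 1, 0, 11, 8)
  row 3: subtract 11×row2 = (0, 0, 0, 8, 10)
step 4: normalize row 3 (÷8) = (0, 0, 0, 1, 11)
  row 0: subtract 3×row3 = (1, 0, 0, 0, 12)
  row 1: subtract 11×row3 = (0, 1, 0, 0, 4)
  row 2: subtract 6×row3 = (0, 0, 1, 0, 0)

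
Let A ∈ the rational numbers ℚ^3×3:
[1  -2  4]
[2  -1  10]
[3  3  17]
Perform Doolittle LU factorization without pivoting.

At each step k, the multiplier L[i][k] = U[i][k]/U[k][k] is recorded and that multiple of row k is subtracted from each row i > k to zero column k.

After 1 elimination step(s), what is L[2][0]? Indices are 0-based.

L[2][0] = 3

[col 0] pivot 1
  R1 -= 2*R0 → (0, 3, 2)  (L[1][0] := 2)
  R2 -= 3*R0 → (0, 9, 5)  (L[2][0] := 3)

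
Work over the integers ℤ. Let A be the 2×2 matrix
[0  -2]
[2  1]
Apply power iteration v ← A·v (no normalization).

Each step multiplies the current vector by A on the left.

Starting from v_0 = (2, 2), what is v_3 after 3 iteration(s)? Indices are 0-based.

v_3 = (4, -26)

v_0 = (2, 2).
v_1 = A·v_0 = (-4, 6).
v_2 = A·v_1 = (-12, -2).
v_3 = A·v_2 = (4, -26).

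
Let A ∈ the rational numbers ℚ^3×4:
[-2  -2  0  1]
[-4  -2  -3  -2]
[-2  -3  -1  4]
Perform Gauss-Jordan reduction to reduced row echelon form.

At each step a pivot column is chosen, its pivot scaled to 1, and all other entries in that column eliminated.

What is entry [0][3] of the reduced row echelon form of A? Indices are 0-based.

pivot(0,0)=-2: scale R0 → (1, 1, 0, -1/2)
  clear (1,0): R1 −= (-4)R0 → (0, 2, -3, -4)
  clear (2,0): R2 −= (-2)R0 → (0, -1, -1, 3)
pivot(1,1)=2: scale R1 → (0, 1, -3/2, -2)
  clear (0,1): R0 −= (1)R1 → (1, 0, 3/2, 3/2)
  clear (2,1): R2 −= (-1)R1 → (0, 0, -5/2, 1)
pivot(2,2)=-5/2: scale R2 → (0, 0, 1, -2/5)
  clear (0,2): R0 −= (3/2)R2 → (1, 0, 0, 21/10)
  clear (1,2): R1 −= (-3/2)R2 → (0, 1, 0, -13/5)

M[0][3] = 21/10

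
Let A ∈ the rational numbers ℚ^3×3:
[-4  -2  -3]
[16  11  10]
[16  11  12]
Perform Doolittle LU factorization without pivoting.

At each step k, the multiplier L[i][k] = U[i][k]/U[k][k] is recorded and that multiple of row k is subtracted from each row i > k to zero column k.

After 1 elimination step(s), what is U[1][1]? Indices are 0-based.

U[1][1] = 3

k=0: U[0][0]=-4
  eliminate (1,0): mult=-4, new row 1: (0, 3, -2); set L[1][0]=-4
  eliminate (2,0): mult=-4, new row 2: (0, 3, 0); set L[2][0]=-4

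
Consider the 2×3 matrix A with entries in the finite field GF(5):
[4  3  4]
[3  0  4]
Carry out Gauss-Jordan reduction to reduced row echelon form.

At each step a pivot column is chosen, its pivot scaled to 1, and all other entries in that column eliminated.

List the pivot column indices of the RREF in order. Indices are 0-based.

pivot columns: 0, 1

step 1: normalize row 0 (÷4) = (1, 2, 1)
  row 1: subtract 3×row0 = (0, 4, 1)
step 2: normalize row 1 (÷4) = (0, 1, 4)
  row 0: subtract 2×row1 = (1, 0, 3)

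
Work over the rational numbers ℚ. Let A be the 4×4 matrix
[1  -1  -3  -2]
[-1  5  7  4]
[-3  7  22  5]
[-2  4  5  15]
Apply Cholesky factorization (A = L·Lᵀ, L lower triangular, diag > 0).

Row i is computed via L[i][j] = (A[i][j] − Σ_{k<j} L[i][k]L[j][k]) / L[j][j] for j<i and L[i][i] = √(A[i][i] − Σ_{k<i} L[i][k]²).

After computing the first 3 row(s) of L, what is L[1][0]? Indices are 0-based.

Step 1: L[0][0] = √(1) = 1.
  L[1][0] = (-1) / L[0][0] = -1.
Step 2: L[1][1] = √(4) = 2.
  L[2][0] = (-3) / L[0][0] = -3.
  L[2][1] = (4) / L[1][1] = 2.
Step 3: L[2][2] = √(9) = 3.

L[1][0] = -1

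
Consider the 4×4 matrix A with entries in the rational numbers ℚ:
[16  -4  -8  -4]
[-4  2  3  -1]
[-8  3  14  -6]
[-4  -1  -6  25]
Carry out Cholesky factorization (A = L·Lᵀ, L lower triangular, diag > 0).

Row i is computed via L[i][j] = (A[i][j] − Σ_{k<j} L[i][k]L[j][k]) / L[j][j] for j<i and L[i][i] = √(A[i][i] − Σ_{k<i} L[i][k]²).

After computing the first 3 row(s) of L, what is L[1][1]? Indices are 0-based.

L[1][1] = 1

Step 1: L[0][0] = √(16) = 4.
  L[1][0] = (-4) / L[0][0] = -1.
Step 2: L[1][1] = √(1) = 1.
  L[2][0] = (-8) / L[0][0] = -2.
  L[2][1] = (1) / L[1][1] = 1.
Step 3: L[2][2] = √(9) = 3.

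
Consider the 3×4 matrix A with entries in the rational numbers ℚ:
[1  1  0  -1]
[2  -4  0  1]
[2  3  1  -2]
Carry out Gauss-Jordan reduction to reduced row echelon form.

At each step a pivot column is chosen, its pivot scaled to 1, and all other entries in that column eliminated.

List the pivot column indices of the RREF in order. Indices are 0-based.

pivot(0,0)=1: scale R0 → (1, 1, 0, -1)
  clear (1,0): R1 −= (2)R0 → (0, -6, 0, 3)
  clear (2,0): R2 −= (2)R0 → (0, 1, 1, 0)
pivot(1,1)=-6: scale R1 → (0, 1, 0, -1/2)
  clear (0,1): R0 −= (1)R1 → (1, 0, 0, -1/2)
  clear (2,1): R2 −= (1)R1 → (0, 0, 1, 1/2)
pivot(2,2)=1: scale R2 → (0, 0, 1, 1/2)

pivot columns: 0, 1, 2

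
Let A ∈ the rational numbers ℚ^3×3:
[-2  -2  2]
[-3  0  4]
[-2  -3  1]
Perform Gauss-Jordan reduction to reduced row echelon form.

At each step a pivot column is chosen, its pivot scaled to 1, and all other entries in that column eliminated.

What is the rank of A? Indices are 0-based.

rank = 3

step 1: normalize row 0 (÷-2) = (1, 1, -1)
  row 1: subtract -3×row0 = (0, 3, 1)
  row 2: subtract -2×row0 = (0, -1, -1)
step 2: normalize row 1 (÷3) = (0, 1, 1/3)
  row 0: subtract 1×row1 = (1, 0, -4/3)
  row 2: subtract -1×row1 = (0, 0, -2/3)
step 3: normalize row 2 (÷-2/3) = (0, 0, 1)
  row 0: subtract -4/3×row2 = (1, 0, 0)
  row 1: subtract 1/3×row2 = (0, 1, 0)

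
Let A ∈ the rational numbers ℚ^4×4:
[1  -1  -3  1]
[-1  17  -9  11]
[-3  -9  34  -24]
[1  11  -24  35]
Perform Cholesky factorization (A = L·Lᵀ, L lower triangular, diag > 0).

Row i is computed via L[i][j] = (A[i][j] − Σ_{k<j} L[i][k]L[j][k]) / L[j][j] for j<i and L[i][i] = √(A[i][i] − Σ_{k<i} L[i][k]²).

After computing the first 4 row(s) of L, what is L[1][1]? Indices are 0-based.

L[1][1] = 4

Step 1: L[0][0] = √(1) = 1.
  L[1][0] = (-1) / L[0][0] = -1.
Step 2: L[1][1] = √(16) = 4.
  L[2][0] = (-3) / L[0][0] = -3.
  L[2][1] = (-12) / L[1][1] = -3.
Step 3: L[2][2] = √(16) = 4.
  L[3][0] = (1) / L[0][0] = 1.
  L[3][1] = (12) / L[1][1] = 3.
  L[3][2] = (-12) / L[2][2] = -3.
Step 4: L[3][3] = √(16) = 4.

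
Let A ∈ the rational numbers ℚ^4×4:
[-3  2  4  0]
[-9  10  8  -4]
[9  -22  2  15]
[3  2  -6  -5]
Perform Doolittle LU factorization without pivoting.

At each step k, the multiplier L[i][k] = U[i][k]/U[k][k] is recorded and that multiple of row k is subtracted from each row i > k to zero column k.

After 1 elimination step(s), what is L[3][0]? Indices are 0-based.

L[3][0] = -1

[col 0] pivot -3
  R1 -= 3*R0 → (0, 4, -4, -4)  (L[1][0] := 3)
  R2 -= -3*R0 → (0, -16, 14, 15)  (L[2][0] := -3)
  R3 -= -1*R0 → (0, 4, -2, -5)  (L[3][0] := -1)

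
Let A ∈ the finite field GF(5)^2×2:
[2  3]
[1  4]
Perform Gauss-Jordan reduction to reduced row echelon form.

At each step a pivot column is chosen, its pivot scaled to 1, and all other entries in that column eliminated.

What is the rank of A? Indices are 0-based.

pivot(0,0)=2: scale R0 → (1, 4)
  clear (1,0): R1 −= (1)R0 → (0, 0)
col 1: no nonzero at/below row 1; advance.

rank = 1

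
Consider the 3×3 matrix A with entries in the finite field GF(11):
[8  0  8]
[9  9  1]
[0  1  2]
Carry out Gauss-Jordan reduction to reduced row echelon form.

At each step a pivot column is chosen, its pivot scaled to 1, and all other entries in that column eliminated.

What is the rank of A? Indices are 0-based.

rank = 3

pivot(0,0)=8: scale R0 → (1, 0, 1)
  clear (1,0): R1 −= (9)R0 → (0, 9, 3)
pivot(1,1)=9: scale R1 → (0, 1, 4)
  clear (2,1): R2 −= (1)R1 → (0, 0, 9)
pivot(2,2)=9: scale R2 → (0, 0, 1)
  clear (0,2): R0 −= (1)R2 → (1, 0, 0)
  clear (1,2): R1 −= (4)R2 → (0, 1, 0)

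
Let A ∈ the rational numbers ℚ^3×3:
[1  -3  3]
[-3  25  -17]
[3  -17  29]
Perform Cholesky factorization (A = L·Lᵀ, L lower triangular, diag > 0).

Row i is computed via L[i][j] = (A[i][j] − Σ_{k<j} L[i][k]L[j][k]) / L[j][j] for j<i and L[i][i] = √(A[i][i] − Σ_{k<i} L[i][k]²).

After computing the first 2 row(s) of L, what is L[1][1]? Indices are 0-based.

Step 1: L[0][0] = √(1) = 1.
  L[1][0] = (-3) / L[0][0] = -3.
Step 2: L[1][1] = √(16) = 4.

L[1][1] = 4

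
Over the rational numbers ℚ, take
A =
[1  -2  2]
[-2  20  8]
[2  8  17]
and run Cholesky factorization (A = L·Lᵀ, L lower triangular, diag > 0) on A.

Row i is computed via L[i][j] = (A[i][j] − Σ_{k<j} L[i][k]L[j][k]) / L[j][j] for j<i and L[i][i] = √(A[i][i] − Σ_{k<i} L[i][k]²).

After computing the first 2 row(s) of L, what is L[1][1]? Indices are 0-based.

L[1][1] = 4

Step 1: L[0][0] = √(1) = 1.
  L[1][0] = (-2) / L[0][0] = -2.
Step 2: L[1][1] = √(16) = 4.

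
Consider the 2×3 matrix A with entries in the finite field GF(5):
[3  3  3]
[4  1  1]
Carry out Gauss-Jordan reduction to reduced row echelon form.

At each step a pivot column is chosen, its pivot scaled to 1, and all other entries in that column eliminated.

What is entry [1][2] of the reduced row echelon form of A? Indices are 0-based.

[1] R0 /= 3  ⇒  (1, 1, 1)
     R1 -= 4·R0  ⇒  (0, 2, 2)
[2] R1 /= 2  ⇒  (0, 1, 1)
     R0 -= 1·R1  ⇒  (1, 0, 0)

M[1][2] = 1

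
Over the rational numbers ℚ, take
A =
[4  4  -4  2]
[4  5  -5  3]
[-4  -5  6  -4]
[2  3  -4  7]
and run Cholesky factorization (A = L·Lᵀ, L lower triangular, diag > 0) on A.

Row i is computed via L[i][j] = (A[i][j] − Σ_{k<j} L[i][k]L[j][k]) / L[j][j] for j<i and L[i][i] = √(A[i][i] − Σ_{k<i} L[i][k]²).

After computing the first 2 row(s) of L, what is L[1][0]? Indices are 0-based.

L[1][0] = 2

Step 1: L[0][0] = √(4) = 2.
  L[1][0] = (4) / L[0][0] = 2.
Step 2: L[1][1] = √(1) = 1.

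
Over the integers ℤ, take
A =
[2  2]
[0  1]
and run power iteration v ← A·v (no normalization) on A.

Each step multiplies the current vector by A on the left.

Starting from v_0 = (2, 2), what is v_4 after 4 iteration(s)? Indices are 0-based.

v_4 = (92, 2)

v_0 = (2, 2).
v_1 = A·v_0 = (8, 2).
v_2 = A·v_1 = (20, 2).
v_3 = A·v_2 = (44, 2).
v_4 = A·v_3 = (92, 2).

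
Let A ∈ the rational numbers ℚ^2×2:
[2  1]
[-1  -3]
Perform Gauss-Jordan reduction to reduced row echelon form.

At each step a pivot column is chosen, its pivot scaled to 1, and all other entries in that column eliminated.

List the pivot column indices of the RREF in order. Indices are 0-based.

pivot columns: 0, 1

pivot(0,0)=2: scale R0 → (1, 1/2)
  clear (1,0): R1 −= (-1)R0 → (0, -5/2)
pivot(1,1)=-5/2: scale R1 → (0, 1)
  clear (0,1): R0 −= (1/2)R1 → (1, 0)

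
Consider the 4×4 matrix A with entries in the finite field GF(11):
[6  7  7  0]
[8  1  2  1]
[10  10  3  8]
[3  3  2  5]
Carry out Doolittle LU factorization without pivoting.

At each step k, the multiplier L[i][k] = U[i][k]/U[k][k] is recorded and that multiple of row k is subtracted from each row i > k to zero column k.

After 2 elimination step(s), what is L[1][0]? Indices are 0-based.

k=0: U[0][0]=6
  eliminate (1,0): mult=5, new row 1: (0, 10, 0, 1); set L[1][0]=5
  eliminate (2,0): mult=9, new row 2: (0, 2, 6, 8); set L[2][0]=9
  eliminate (3,0): mult=6, new row 3: (0, 5, 4, 5); set L[3][0]=6
k=1: U[1][1]=10
  eliminate (2,1): mult=9, new row 2: (0, 0, 6, 10); set L[2][1]=9
  eliminate (3,1): mult=6, new row 3: (0, 0, 4, 10); set L[3][1]=6

L[1][0] = 5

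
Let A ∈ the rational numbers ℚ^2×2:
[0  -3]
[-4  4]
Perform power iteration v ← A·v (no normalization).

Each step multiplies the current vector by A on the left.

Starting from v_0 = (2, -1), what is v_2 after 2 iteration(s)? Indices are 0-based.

v_2 = (36, -60)

v_0 = (2, -1).
v_1 = A·v_0 = (3, -12).
v_2 = A·v_1 = (36, -60).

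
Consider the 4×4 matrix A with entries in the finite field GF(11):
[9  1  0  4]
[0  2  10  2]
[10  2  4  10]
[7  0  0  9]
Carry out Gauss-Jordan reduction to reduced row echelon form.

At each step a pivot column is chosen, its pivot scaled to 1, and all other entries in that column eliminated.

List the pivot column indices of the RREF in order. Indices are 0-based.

pivot columns: 0, 1, 2, 3

step 1: normalize row 0 (÷9) = (1, 5, 0, 9)
  row 2: subtract 10×row0 = (0, 7, 4, 8)
  row 3: subtract 7×row0 = (0, 9, 0, 1)
step 2: normalize row 1 (÷2) = (0, 1, 5, 1)
  row 0: subtract 5×row1 = (1, 0, 8, 4)
  row 2: subtract 7×row1 = (0, 0, 2, 1)
  row 3: subtract 9×row1 = (0, 0, 10, 3)
step 3: normalize row 2 (÷2) = (0, 0, 1, 6)
  row 0: subtract 8×row2 = (1, 0, 0, 0)
  row 1: subtract 5×row2 = (0, 1, 0, 4)
  row 3: subtract 10×row2 = (0, 0, 0, 9)
step 4: normalize row 3 (÷9) = (0, 0, 0, 1)
  row 1: subtract 4×row3 = (0, 1, 0, 0)
  row 2: subtract 6×row3 = (0, 0, 1, 0)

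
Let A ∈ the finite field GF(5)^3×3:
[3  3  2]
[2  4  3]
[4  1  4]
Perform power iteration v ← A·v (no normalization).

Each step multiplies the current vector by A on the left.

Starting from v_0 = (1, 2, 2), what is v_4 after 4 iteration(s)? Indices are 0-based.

v_0 = (1, 2, 2).
v_1 = A·v_0 = (3, 1, 4).
v_2 = A·v_1 = (0, 2, 4).
v_3 = A·v_2 = (4, 0, 3).
v_4 = A·v_3 = (3, 2, 3).

v_4 = (3, 2, 3)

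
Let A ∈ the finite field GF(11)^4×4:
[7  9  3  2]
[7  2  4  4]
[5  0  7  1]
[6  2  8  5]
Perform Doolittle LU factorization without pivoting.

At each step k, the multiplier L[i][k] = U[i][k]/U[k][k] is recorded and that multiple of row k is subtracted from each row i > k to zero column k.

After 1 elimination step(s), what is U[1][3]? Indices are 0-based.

U[1][3] = 2

[col 0] pivot 7
  R1 -= 1*R0 → (0, 4, 1, 2)  (L[1][0] := 1)
  R2 -= 7*R0 → (0, 3, 8, 9)  (L[2][0] := 7)
  R3 -= 4*R0 → (0, 10, 7, 8)  (L[3][0] := 4)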